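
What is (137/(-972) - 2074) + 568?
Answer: -1463969/972 ≈ -1506.1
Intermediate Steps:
(137/(-972) - 2074) + 568 = (137*(-1/972) - 2074) + 568 = (-137/972 - 2074) + 568 = -2016065/972 + 568 = -1463969/972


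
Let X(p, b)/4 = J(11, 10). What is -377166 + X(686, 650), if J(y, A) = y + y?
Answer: -377078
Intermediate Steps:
J(y, A) = 2*y
X(p, b) = 88 (X(p, b) = 4*(2*11) = 4*22 = 88)
-377166 + X(686, 650) = -377166 + 88 = -377078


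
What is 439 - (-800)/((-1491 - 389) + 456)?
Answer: 39021/89 ≈ 438.44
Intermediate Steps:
439 - (-800)/((-1491 - 389) + 456) = 439 - (-800)/(-1880 + 456) = 439 - (-800)/(-1424) = 439 - (-800)*(-1)/1424 = 439 - 1*50/89 = 439 - 50/89 = 39021/89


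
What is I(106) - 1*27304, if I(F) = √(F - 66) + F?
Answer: -27198 + 2*√10 ≈ -27192.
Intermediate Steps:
I(F) = F + √(-66 + F) (I(F) = √(-66 + F) + F = F + √(-66 + F))
I(106) - 1*27304 = (106 + √(-66 + 106)) - 1*27304 = (106 + √40) - 27304 = (106 + 2*√10) - 27304 = -27198 + 2*√10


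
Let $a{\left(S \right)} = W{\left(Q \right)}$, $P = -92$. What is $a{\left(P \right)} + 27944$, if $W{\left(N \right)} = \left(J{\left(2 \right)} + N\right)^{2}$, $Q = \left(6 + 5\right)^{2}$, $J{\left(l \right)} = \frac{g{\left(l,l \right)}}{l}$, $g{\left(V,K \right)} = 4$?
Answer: $43073$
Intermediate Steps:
$J{\left(l \right)} = \frac{4}{l}$
$Q = 121$ ($Q = 11^{2} = 121$)
$W{\left(N \right)} = \left(2 + N\right)^{2}$ ($W{\left(N \right)} = \left(\frac{4}{2} + N\right)^{2} = \left(4 \cdot \frac{1}{2} + N\right)^{2} = \left(2 + N\right)^{2}$)
$a{\left(S \right)} = 15129$ ($a{\left(S \right)} = \left(2 + 121\right)^{2} = 123^{2} = 15129$)
$a{\left(P \right)} + 27944 = 15129 + 27944 = 43073$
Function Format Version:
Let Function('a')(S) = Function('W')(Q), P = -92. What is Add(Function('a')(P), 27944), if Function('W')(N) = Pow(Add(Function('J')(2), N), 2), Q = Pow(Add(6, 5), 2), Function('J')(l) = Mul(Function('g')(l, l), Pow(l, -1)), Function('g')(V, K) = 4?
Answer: 43073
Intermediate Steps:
Function('J')(l) = Mul(4, Pow(l, -1))
Q = 121 (Q = Pow(11, 2) = 121)
Function('W')(N) = Pow(Add(2, N), 2) (Function('W')(N) = Pow(Add(Mul(4, Pow(2, -1)), N), 2) = Pow(Add(Mul(4, Rational(1, 2)), N), 2) = Pow(Add(2, N), 2))
Function('a')(S) = 15129 (Function('a')(S) = Pow(Add(2, 121), 2) = Pow(123, 2) = 15129)
Add(Function('a')(P), 27944) = Add(15129, 27944) = 43073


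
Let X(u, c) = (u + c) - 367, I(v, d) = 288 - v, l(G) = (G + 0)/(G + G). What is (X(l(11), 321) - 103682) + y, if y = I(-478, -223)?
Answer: -205923/2 ≈ -1.0296e+5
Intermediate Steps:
l(G) = ½ (l(G) = G/((2*G)) = G*(1/(2*G)) = ½)
y = 766 (y = 288 - 1*(-478) = 288 + 478 = 766)
X(u, c) = -367 + c + u (X(u, c) = (c + u) - 367 = -367 + c + u)
(X(l(11), 321) - 103682) + y = ((-367 + 321 + ½) - 103682) + 766 = (-91/2 - 103682) + 766 = -207455/2 + 766 = -205923/2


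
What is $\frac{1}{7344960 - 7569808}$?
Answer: $- \frac{1}{224848} \approx -4.4475 \cdot 10^{-6}$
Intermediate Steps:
$\frac{1}{7344960 - 7569808} = \frac{1}{-224848} = - \frac{1}{224848}$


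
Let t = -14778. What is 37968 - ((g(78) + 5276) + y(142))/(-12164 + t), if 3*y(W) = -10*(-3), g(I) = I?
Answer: 511469610/13471 ≈ 37968.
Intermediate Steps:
y(W) = 10 (y(W) = (-10*(-3))/3 = (⅓)*30 = 10)
37968 - ((g(78) + 5276) + y(142))/(-12164 + t) = 37968 - ((78 + 5276) + 10)/(-12164 - 14778) = 37968 - (5354 + 10)/(-26942) = 37968 - 5364*(-1)/26942 = 37968 - 1*(-2682/13471) = 37968 + 2682/13471 = 511469610/13471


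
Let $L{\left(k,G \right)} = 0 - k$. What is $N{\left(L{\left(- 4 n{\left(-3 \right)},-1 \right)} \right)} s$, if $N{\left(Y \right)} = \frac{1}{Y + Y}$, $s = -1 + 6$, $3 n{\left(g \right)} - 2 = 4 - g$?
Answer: $\frac{5}{24} \approx 0.20833$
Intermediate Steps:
$n{\left(g \right)} = 2 - \frac{g}{3}$ ($n{\left(g \right)} = \frac{2}{3} + \frac{4 - g}{3} = \frac{2}{3} - \left(- \frac{4}{3} + \frac{g}{3}\right) = 2 - \frac{g}{3}$)
$s = 5$
$L{\left(k,G \right)} = - k$
$N{\left(Y \right)} = \frac{1}{2 Y}$
$N{\left(L{\left(- 4 n{\left(-3 \right)},-1 \right)} \right)} s = \frac{1}{2 \left(- \left(-4\right) \left(2 - -1\right)\right)} 5 = \frac{1}{2 \left(- \left(-4\right) \left(2 + 1\right)\right)} 5 = \frac{1}{2 \left(- \left(-4\right) 3\right)} 5 = \frac{1}{2 \left(\left(-1\right) \left(-12\right)\right)} 5 = \frac{1}{2 \cdot 12} \cdot 5 = \frac{1}{2} \cdot \frac{1}{12} \cdot 5 = \frac{1}{24} \cdot 5 = \frac{5}{24}$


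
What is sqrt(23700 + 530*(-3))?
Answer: sqrt(22110) ≈ 148.69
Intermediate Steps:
sqrt(23700 + 530*(-3)) = sqrt(23700 - 1590) = sqrt(22110)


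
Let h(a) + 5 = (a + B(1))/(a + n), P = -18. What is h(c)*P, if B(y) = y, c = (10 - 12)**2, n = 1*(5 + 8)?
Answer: 1440/17 ≈ 84.706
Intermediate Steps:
n = 13 (n = 1*13 = 13)
c = 4 (c = (-2)**2 = 4)
h(a) = -5 + (1 + a)/(13 + a) (h(a) = -5 + (a + 1)/(a + 13) = -5 + (1 + a)/(13 + a))
h(c)*P = (4*(-16 - 1*4)/(13 + 4))*(-18) = (4*(-16 - 4)/17)*(-18) = (4*(1/17)*(-20))*(-18) = -80/17*(-18) = 1440/17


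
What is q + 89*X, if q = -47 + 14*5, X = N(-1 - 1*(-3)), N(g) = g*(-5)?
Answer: -867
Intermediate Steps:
N(g) = -5*g
X = -10 (X = -5*(-1 - 1*(-3)) = -5*(-1 + 3) = -5*2 = -10)
q = 23 (q = -47 + 70 = 23)
q + 89*X = 23 + 89*(-10) = 23 - 890 = -867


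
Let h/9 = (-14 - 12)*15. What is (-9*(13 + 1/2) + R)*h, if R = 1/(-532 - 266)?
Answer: 56720430/133 ≈ 4.2647e+5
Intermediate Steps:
h = -3510 (h = 9*((-14 - 12)*15) = 9*(-26*15) = 9*(-390) = -3510)
R = -1/798 (R = 1/(-798) = -1/798 ≈ -0.0012531)
(-9*(13 + 1/2) + R)*h = (-9*(13 + 1/2) - 1/798)*(-3510) = (-9*(13 + ½) - 1/798)*(-3510) = (-9*27/2 - 1/798)*(-3510) = (-243/2 - 1/798)*(-3510) = -48479/399*(-3510) = 56720430/133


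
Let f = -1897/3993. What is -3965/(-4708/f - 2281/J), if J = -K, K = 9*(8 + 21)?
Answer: -1963138905/4910877541 ≈ -0.39975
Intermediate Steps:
K = 261 (K = 9*29 = 261)
f = -1897/3993 (f = -1897*1/3993 = -1897/3993 ≈ -0.47508)
J = -261 (J = -1*261 = -261)
-3965/(-4708/f - 2281/J) = -3965/(-4708/(-1897/3993) - 2281/(-261)) = -3965/(-4708*(-3993/1897) - 2281*(-1/261)) = -3965/(18799044/1897 + 2281/261) = -3965/4910877541/495117 = -3965*495117/4910877541 = -1963138905/4910877541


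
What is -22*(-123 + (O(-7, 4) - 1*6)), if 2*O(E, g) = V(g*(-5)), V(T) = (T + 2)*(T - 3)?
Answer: -1716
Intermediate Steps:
V(T) = (-3 + T)*(2 + T) (V(T) = (2 + T)*(-3 + T) = (-3 + T)*(2 + T))
O(E, g) = -3 + 5*g/2 + 25*g²/2 (O(E, g) = (-6 + (g*(-5))² - g*(-5))/2 = (-6 + (-5*g)² - (-5)*g)/2 = (-6 + 25*g² + 5*g)/2 = (-6 + 5*g + 25*g²)/2 = -3 + 5*g/2 + 25*g²/2)
-22*(-123 + (O(-7, 4) - 1*6)) = -22*(-123 + ((-3 + (5/2)*4 + (25/2)*4²) - 1*6)) = -22*(-123 + ((-3 + 10 + (25/2)*16) - 6)) = -22*(-123 + ((-3 + 10 + 200) - 6)) = -22*(-123 + (207 - 6)) = -22*(-123 + 201) = -22*78 = -1716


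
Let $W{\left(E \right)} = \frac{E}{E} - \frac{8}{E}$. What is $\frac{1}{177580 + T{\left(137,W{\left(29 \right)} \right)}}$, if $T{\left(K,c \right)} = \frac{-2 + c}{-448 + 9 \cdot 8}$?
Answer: $\frac{10904}{1936332357} \approx 5.6313 \cdot 10^{-6}$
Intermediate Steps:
$W{\left(E \right)} = 1 - \frac{8}{E}$
$T{\left(K,c \right)} = \frac{1}{188} - \frac{c}{376}$ ($T{\left(K,c \right)} = \frac{-2 + c}{-448 + 72} = \frac{-2 + c}{-376} = \left(-2 + c\right) \left(- \frac{1}{376}\right) = \frac{1}{188} - \frac{c}{376}$)
$\frac{1}{177580 + T{\left(137,W{\left(29 \right)} \right)}} = \frac{1}{177580 + \left(\frac{1}{188} - \frac{\frac{1}{29} \left(-8 + 29\right)}{376}\right)} = \frac{1}{177580 + \left(\frac{1}{188} - \frac{\frac{1}{29} \cdot 21}{376}\right)} = \frac{1}{177580 + \left(\frac{1}{188} - \frac{21}{10904}\right)} = \frac{1}{177580 + \frac{37}{10904}} = \frac{1}{\frac{1936332357}{10904}} = \frac{10904}{1936332357}$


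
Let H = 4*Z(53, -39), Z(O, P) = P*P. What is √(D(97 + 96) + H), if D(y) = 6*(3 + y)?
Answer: 22*√15 ≈ 85.206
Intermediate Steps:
Z(O, P) = P²
D(y) = 18 + 6*y
H = 6084 (H = 4*(-39)² = 4*1521 = 6084)
√(D(97 + 96) + H) = √((18 + 6*(97 + 96)) + 6084) = √((18 + 6*193) + 6084) = √((18 + 1158) + 6084) = √(1176 + 6084) = √7260 = 22*√15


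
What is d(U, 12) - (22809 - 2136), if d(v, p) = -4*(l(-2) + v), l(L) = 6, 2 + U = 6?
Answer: -20713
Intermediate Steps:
U = 4 (U = -2 + 6 = 4)
d(v, p) = -24 - 4*v (d(v, p) = -4*(6 + v) = -24 - 4*v)
d(U, 12) - (22809 - 2136) = (-24 - 4*4) - (22809 - 2136) = (-24 - 16) - 1*20673 = -40 - 20673 = -20713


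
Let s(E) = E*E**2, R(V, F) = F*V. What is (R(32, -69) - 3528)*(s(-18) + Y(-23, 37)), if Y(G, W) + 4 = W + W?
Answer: 33050832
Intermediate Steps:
Y(G, W) = -4 + 2*W (Y(G, W) = -4 + (W + W) = -4 + 2*W)
s(E) = E**3
(R(32, -69) - 3528)*(s(-18) + Y(-23, 37)) = (-69*32 - 3528)*((-18)**3 + (-4 + 2*37)) = (-2208 - 3528)*(-5832 + (-4 + 74)) = -5736*(-5832 + 70) = -5736*(-5762) = 33050832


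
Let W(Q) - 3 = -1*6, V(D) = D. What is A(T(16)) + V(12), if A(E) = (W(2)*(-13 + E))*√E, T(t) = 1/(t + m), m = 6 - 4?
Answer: 12 + 233*√2/36 ≈ 21.153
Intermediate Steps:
m = 2
T(t) = 1/(2 + t) (T(t) = 1/(t + 2) = 1/(2 + t))
W(Q) = -3 (W(Q) = 3 - 1*6 = 3 - 6 = -3)
A(E) = √E*(39 - 3*E) (A(E) = (-3*(-13 + E))*√E = (39 - 3*E)*√E = √E*(39 - 3*E))
A(T(16)) + V(12) = 3*√(1/(2 + 16))*(13 - 1/(2 + 16)) + 12 = 3*√(1/18)*(13 - 1/18) + 12 = 3*√(1/18)*(13 - 1*1/18) + 12 = 3*(√2/6)*(13 - 1/18) + 12 = 3*(√2/6)*(233/18) + 12 = 233*√2/36 + 12 = 12 + 233*√2/36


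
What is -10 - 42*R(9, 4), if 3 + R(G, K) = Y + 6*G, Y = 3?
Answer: -2278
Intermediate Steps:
R(G, K) = 6*G (R(G, K) = -3 + (3 + 6*G) = 6*G)
-10 - 42*R(9, 4) = -10 - 252*9 = -10 - 42*54 = -10 - 2268 = -2278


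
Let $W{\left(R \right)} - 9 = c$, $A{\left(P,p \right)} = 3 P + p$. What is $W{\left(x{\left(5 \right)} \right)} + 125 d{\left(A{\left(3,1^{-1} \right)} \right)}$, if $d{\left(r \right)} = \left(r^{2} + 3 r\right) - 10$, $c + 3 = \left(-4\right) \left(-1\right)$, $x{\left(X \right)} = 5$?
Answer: $15010$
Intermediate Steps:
$c = 1$ ($c = -3 - -4 = -3 + 4 = 1$)
$A{\left(P,p \right)} = p + 3 P$
$W{\left(R \right)} = 10$ ($W{\left(R \right)} = 9 + 1 = 10$)
$d{\left(r \right)} = -10 + r^{2} + 3 r$
$W{\left(x{\left(5 \right)} \right)} + 125 d{\left(A{\left(3,1^{-1} \right)} \right)} = 10 + 125 \left(-10 + \left(1^{-1} + 3 \cdot 3\right)^{2} + 3 \left(1^{-1} + 3 \cdot 3\right)\right) = 10 + 125 \left(-10 + \left(1 + 9\right)^{2} + 3 \left(1 + 9\right)\right) = 10 + 125 \left(-10 + 10^{2} + 3 \cdot 10\right) = 10 + 125 \left(-10 + 100 + 30\right) = 10 + 125 \cdot 120 = 10 + 15000 = 15010$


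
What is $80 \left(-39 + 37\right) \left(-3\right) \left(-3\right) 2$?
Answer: $-2880$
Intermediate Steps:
$80 \left(-39 + 37\right) \left(-3\right) \left(-3\right) 2 = 80 \left(-2\right) 9 \cdot 2 = \left(-160\right) 18 = -2880$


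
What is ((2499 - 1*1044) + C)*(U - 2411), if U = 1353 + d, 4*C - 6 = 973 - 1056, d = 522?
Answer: -769562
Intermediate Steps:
C = -77/4 (C = 3/2 + (973 - 1056)/4 = 3/2 + (¼)*(-83) = 3/2 - 83/4 = -77/4 ≈ -19.250)
U = 1875 (U = 1353 + 522 = 1875)
((2499 - 1*1044) + C)*(U - 2411) = ((2499 - 1*1044) - 77/4)*(1875 - 2411) = ((2499 - 1044) - 77/4)*(-536) = (1455 - 77/4)*(-536) = (5743/4)*(-536) = -769562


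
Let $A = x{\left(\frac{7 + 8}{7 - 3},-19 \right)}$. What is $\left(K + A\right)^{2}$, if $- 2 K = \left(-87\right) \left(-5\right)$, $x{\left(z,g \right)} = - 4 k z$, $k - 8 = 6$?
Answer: $\frac{731025}{4} \approx 1.8276 \cdot 10^{5}$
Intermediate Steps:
$k = 14$ ($k = 8 + 6 = 14$)
$x{\left(z,g \right)} = - 56 z$ ($x{\left(z,g \right)} = \left(-4\right) 14 z = - 56 z$)
$K = - \frac{435}{2}$ ($K = - \frac{\left(-87\right) \left(-5\right)}{2} = \left(- \frac{1}{2}\right) 435 = - \frac{435}{2} \approx -217.5$)
$A = -210$ ($A = - 56 \frac{7 + 8}{7 - 3} = - 56 \cdot \frac{15}{4} = - 56 \cdot 15 \cdot \frac{1}{4} = \left(-56\right) \frac{15}{4} = -210$)
$\left(K + A\right)^{2} = \left(- \frac{435}{2} - 210\right)^{2} = \left(- \frac{855}{2}\right)^{2} = \frac{731025}{4}$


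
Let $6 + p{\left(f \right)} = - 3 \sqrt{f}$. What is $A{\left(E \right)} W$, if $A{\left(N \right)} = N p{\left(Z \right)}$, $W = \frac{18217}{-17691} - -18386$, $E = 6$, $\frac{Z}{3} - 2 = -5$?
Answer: $- \frac{3902982108}{5897} - \frac{5854473162 i}{5897} \approx -6.6186 \cdot 10^{5} - 9.9279 \cdot 10^{5} i$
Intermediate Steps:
$Z = -9$ ($Z = 6 + 3 \left(-5\right) = 6 - 15 = -9$)
$p{\left(f \right)} = -6 - 3 \sqrt{f}$
$W = \frac{325248509}{17691}$ ($W = 18217 \left(- \frac{1}{17691}\right) + 18386 = - \frac{18217}{17691} + 18386 = \frac{325248509}{17691} \approx 18385.0$)
$A{\left(N \right)} = N \left(-6 - 9 i\right)$ ($A{\left(N \right)} = N \left(-6 - 3 \sqrt{-9}\right) = N \left(-6 - 3 \cdot 3 i\right) = N \left(-6 - 9 i\right)$)
$A{\left(E \right)} W = 6 \left(-6 - 9 i\right) \frac{325248509}{17691} = \left(-36 - 54 i\right) \frac{325248509}{17691} = - \frac{3902982108}{5897} - \frac{5854473162 i}{5897}$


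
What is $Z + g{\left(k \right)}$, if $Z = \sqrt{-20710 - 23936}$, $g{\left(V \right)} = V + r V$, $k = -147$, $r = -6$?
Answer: $735 + i \sqrt{44646} \approx 735.0 + 211.3 i$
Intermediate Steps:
$g{\left(V \right)} = - 5 V$ ($g{\left(V \right)} = V - 6 V = - 5 V$)
$Z = i \sqrt{44646}$ ($Z = \sqrt{-44646} = i \sqrt{44646} \approx 211.3 i$)
$Z + g{\left(k \right)} = i \sqrt{44646} - -735 = i \sqrt{44646} + 735 = 735 + i \sqrt{44646}$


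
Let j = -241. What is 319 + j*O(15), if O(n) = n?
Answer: -3296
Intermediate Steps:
319 + j*O(15) = 319 - 241*15 = 319 - 3615 = -3296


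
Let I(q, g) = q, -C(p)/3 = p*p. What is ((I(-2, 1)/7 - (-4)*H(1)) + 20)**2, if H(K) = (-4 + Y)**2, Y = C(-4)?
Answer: 5753222500/49 ≈ 1.1741e+8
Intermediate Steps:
C(p) = -3*p**2 (C(p) = -3*p*p = -3*p**2)
Y = -48 (Y = -3*(-4)**2 = -3*16 = -48)
H(K) = 2704 (H(K) = (-4 - 48)**2 = (-52)**2 = 2704)
((I(-2, 1)/7 - (-4)*H(1)) + 20)**2 = ((-2/7 - (-4)*2704) + 20)**2 = ((-2*1/7 - 1*(-10816)) + 20)**2 = ((-2/7 + 10816) + 20)**2 = (75710/7 + 20)**2 = (75850/7)**2 = 5753222500/49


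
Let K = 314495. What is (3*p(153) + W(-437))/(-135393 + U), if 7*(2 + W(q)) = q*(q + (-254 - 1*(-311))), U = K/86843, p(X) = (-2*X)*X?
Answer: 17740548569/20575834657 ≈ 0.86220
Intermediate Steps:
p(X) = -2*X²
U = 314495/86843 ≈ 3.6214
W(q) = -2 + q*(57 + q)/7 (W(q) = -2 + (q*(q + (-254 - 1*(-311))))/7 = -2 + (q*(q + (-254 + 311)))/7 = -2 + (q*(q + 57))/7 = -2 + (q*(57 + q))/7 = -2 + q*(57 + q)/7)
(3*p(153) + W(-437))/(-135393 + U) = (3*(-2*153²) + (-2 + (⅐)*(-437)² + (57/7)*(-437)))/(-135393 + 314495/86843) = (3*(-2*23409) + (-2 + (⅐)*190969 - 24909/7))/(-11757619804/86843) = (3*(-46818) + (-2 + 190969/7 - 24909/7))*(-86843/11757619804) = (-140454 + 166046/7)*(-86843/11757619804) = -817132/7*(-86843/11757619804) = 17740548569/20575834657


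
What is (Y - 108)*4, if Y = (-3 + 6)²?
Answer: -396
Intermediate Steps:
Y = 9 (Y = 3² = 9)
(Y - 108)*4 = (9 - 108)*4 = -99*4 = -396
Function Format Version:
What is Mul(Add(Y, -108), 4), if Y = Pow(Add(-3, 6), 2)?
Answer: -396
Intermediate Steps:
Y = 9 (Y = Pow(3, 2) = 9)
Mul(Add(Y, -108), 4) = Mul(Add(9, -108), 4) = Mul(-99, 4) = -396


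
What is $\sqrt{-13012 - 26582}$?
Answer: $i \sqrt{39594} \approx 198.98 i$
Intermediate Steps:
$\sqrt{-13012 - 26582} = \sqrt{-39594} = i \sqrt{39594}$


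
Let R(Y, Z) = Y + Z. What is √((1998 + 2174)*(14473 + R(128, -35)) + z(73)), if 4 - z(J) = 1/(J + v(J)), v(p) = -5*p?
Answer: √1295359592569/146 ≈ 7795.5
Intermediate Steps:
z(J) = 4 + 1/(4*J) (z(J) = 4 - 1/(J - 5*J) = 4 - 1/((-4*J)) = 4 - (-1)/(4*J) = 4 + 1/(4*J))
√((1998 + 2174)*(14473 + R(128, -35)) + z(73)) = √((1998 + 2174)*(14473 + (128 - 35)) + (4 + (¼)/73)) = √(4172*(14473 + 93) + (4 + (¼)*(1/73))) = √(4172*14566 + (4 + 1/292)) = √(60769352 + 1169/292) = √(17744651953/292) = √1295359592569/146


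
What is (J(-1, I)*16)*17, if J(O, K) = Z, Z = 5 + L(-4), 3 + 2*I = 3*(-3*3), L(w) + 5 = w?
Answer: -1088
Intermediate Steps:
L(w) = -5 + w
I = -15 (I = -3/2 + (3*(-3*3))/2 = -3/2 + (3*(-9))/2 = -3/2 + (½)*(-27) = -3/2 - 27/2 = -15)
Z = -4 (Z = 5 + (-5 - 4) = 5 - 9 = -4)
J(O, K) = -4
(J(-1, I)*16)*17 = -4*16*17 = -64*17 = -1088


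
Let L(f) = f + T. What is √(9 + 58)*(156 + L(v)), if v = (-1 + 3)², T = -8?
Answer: 152*√67 ≈ 1244.2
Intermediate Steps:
v = 4 (v = 2² = 4)
L(f) = -8 + f (L(f) = f - 8 = -8 + f)
√(9 + 58)*(156 + L(v)) = √(9 + 58)*(156 + (-8 + 4)) = √67*(156 - 4) = √67*152 = 152*√67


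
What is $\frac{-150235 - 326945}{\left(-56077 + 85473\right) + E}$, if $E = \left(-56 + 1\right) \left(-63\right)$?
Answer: $- \frac{477180}{32861} \approx -14.521$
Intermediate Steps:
$E = 3465$ ($E = \left(-55\right) \left(-63\right) = 3465$)
$\frac{-150235 - 326945}{\left(-56077 + 85473\right) + E} = \frac{-150235 - 326945}{\left(-56077 + 85473\right) + 3465} = - \frac{477180}{29396 + 3465} = - \frac{477180}{32861}$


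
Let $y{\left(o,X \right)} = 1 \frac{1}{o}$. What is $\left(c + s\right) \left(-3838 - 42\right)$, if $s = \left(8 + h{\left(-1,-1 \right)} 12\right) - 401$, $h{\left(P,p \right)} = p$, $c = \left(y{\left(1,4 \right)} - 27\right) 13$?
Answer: $2882840$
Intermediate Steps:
$y{\left(o,X \right)} = \frac{1}{o}$
$c = -338$ ($c = \left(1^{-1} - 27\right) 13 = \left(1 - 27\right) 13 = \left(-26\right) 13 = -338$)
$s = -405$ ($s = \left(8 - 12\right) - 401 = -4 - 401 = -405$)
$\left(c + s\right) \left(-3838 - 42\right) = \left(-338 - 405\right) \left(-3838 - 42\right) = \left(-743\right) \left(-3880\right) = 2882840$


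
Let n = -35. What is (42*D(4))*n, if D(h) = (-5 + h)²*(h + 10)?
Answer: -20580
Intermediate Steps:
D(h) = (-5 + h)²*(10 + h)
(42*D(4))*n = (42*((-5 + 4)²*(10 + 4)))*(-35) = (42*((-1)²*14))*(-35) = (42*(1*14))*(-35) = (42*14)*(-35) = 588*(-35) = -20580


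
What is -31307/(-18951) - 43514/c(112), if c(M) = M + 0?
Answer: -410563715/1061256 ≈ -386.87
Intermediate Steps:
c(M) = M
-31307/(-18951) - 43514/c(112) = -31307/(-18951) - 43514/112 = -31307*(-1/18951) - 43514*1/112 = 31307/18951 - 21757/56 = -410563715/1061256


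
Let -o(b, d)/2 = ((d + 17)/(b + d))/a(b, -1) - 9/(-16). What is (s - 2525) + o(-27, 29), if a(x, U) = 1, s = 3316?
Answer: 5951/8 ≈ 743.88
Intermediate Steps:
o(b, d) = -9/8 - 2*(17 + d)/(b + d) (o(b, d) = -2*(((d + 17)/(b + d))/1 - 9/(-16)) = -2*(((17 + d)/(b + d))*1 - 9*(-1/16)) = -2*(((17 + d)/(b + d))*1 + 9/16) = -2*((17 + d)/(b + d) + 9/16) = -2*(9/16 + (17 + d)/(b + d)) = -9/8 - 2*(17 + d)/(b + d))
(s - 2525) + o(-27, 29) = (3316 - 2525) + (-272 - 25*29 - 9*(-27))/(8*(-27 + 29)) = 791 + (1/8)*(-272 - 725 + 243)/2 = 791 + (1/8)*(1/2)*(-754) = 791 - 377/8 = 5951/8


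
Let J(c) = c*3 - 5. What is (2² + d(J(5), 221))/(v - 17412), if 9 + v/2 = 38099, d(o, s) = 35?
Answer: 39/58768 ≈ 0.00066363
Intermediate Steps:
J(c) = -5 + 3*c (J(c) = 3*c - 5 = -5 + 3*c)
v = 76180 (v = -18 + 2*38099 = -18 + 76198 = 76180)
(2² + d(J(5), 221))/(v - 17412) = (2² + 35)/(76180 - 17412) = (4 + 35)/58768 = 39*(1/58768) = 39/58768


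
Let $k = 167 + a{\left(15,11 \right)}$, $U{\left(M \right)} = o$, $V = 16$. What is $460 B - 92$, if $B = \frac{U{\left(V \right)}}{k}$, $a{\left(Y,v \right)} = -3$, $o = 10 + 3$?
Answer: $- \frac{2277}{41} \approx -55.537$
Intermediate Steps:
$o = 13$
$U{\left(M \right)} = 13$
$k = 164$ ($k = 167 - 3 = 164$)
$B = \frac{13}{164} \approx 0.079268$
$460 B - 92 = 460 \cdot \frac{13}{164} - 92 = \frac{1495}{41} - 92 = - \frac{2277}{41}$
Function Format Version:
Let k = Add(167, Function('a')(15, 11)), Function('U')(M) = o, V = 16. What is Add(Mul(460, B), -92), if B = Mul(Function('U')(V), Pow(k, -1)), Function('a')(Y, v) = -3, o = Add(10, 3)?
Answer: Rational(-2277, 41) ≈ -55.537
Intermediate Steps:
o = 13
Function('U')(M) = 13
k = 164 (k = Add(167, -3) = 164)
B = Rational(13, 164) (B = Mul(13, Pow(164, -1)) = Mul(13, Rational(1, 164)) = Rational(13, 164) ≈ 0.079268)
Add(Mul(460, B), -92) = Add(Mul(460, Rational(13, 164)), -92) = Add(Rational(1495, 41), -92) = Rational(-2277, 41)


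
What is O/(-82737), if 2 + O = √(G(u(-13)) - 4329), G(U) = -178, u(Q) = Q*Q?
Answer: 2/82737 - I*√4507/82737 ≈ 2.4173e-5 - 0.00081142*I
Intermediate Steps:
u(Q) = Q²
O = -2 + I*√4507 (O = -2 + √(-178 - 4329) = -2 + √(-4507) = -2 + I*√4507 ≈ -2.0 + 67.134*I)
O/(-82737) = (-2 + I*√4507)/(-82737) = (-2 + I*√4507)*(-1/82737) = 2/82737 - I*√4507/82737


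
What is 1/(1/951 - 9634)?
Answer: -951/9161933 ≈ -0.00010380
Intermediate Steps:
1/(1/951 - 9634) = 1/(-9161933/951) = -951/9161933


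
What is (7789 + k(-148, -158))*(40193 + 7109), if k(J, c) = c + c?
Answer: 353487846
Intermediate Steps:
k(J, c) = 2*c
(7789 + k(-148, -158))*(40193 + 7109) = (7789 + 2*(-158))*(40193 + 7109) = (7789 - 316)*47302 = 7473*47302 = 353487846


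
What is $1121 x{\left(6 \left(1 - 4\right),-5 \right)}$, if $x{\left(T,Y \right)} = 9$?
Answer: $10089$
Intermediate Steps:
$1121 x{\left(6 \left(1 - 4\right),-5 \right)} = 1121 \cdot 9 = 10089$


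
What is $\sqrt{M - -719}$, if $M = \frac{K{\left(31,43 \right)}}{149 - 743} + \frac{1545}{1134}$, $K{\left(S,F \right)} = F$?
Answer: $\frac{\sqrt{38435397}}{231} \approx 26.838$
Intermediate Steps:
$M = \frac{298}{231}$ ($M = \frac{43}{149 - 743} + \frac{1545}{1134} = \frac{43}{149 - 743} + 1545 \cdot \frac{1}{1134} = \frac{43}{-594} + \frac{515}{378} = 43 \left(- \frac{1}{594}\right) + \frac{515}{378} = - \frac{43}{594} + \frac{515}{378} = \frac{298}{231} \approx 1.29$)
$\sqrt{M - -719} = \sqrt{\frac{298}{231} - -719} = \sqrt{\frac{298}{231} + \left(-351 + 1070\right)} = \sqrt{\frac{298}{231} + 719} = \sqrt{\frac{166387}{231}} = \frac{\sqrt{38435397}}{231}$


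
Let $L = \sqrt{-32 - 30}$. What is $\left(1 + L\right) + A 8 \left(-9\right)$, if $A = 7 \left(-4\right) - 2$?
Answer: $2161 + i \sqrt{62} \approx 2161.0 + 7.874 i$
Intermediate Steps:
$L = i \sqrt{62}$ ($L = \sqrt{-62} = i \sqrt{62} \approx 7.874 i$)
$A = -30$ ($A = -28 - 2 = -30$)
$\left(1 + L\right) + A 8 \left(-9\right) = \left(1 + i \sqrt{62}\right) - 30 \cdot 8 \left(-9\right) = \left(1 + i \sqrt{62}\right) - -2160 = \left(1 + i \sqrt{62}\right) + 2160 = 2161 + i \sqrt{62}$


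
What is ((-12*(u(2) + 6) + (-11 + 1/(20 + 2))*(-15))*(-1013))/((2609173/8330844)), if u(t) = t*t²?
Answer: 341785371366/28700903 ≈ 11909.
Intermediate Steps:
u(t) = t³
((-12*(u(2) + 6) + (-11 + 1/(20 + 2))*(-15))*(-1013))/((2609173/8330844)) = ((-12*(2³ + 6) + (-11 + 1/(20 + 2))*(-15))*(-1013))/((2609173/8330844)) = ((-12*(8 + 6) + (-11 + 1/22)*(-15))*(-1013))/((2609173*(1/8330844))) = ((-12*14 + (-11 + 1/22)*(-15))*(-1013))/(2609173/8330844) = ((-168 - 241/22*(-15))*(-1013))*(8330844/2609173) = ((-168 + 3615/22)*(-1013))*(8330844/2609173) = -81/22*(-1013)*(8330844/2609173) = (82053/22)*(8330844/2609173) = 341785371366/28700903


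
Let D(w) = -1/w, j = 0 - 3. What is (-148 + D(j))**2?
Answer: 196249/9 ≈ 21805.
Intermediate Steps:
j = -3
(-148 + D(j))**2 = (-148 - 1/(-3))**2 = (-148 - 1*(-1/3))**2 = (-148 + 1/3)**2 = (-443/3)**2 = 196249/9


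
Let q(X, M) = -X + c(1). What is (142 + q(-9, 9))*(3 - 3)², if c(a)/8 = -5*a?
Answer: 0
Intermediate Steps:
c(a) = -40*a (c(a) = 8*(-5*a) = -40*a)
q(X, M) = -40 - X (q(X, M) = -X - 40*1 = -X - 40 = -40 - X)
(142 + q(-9, 9))*(3 - 3)² = (142 + (-40 - 1*(-9)))*(3 - 3)² = (142 + (-40 + 9))*0² = (142 - 31)*0 = 111*0 = 0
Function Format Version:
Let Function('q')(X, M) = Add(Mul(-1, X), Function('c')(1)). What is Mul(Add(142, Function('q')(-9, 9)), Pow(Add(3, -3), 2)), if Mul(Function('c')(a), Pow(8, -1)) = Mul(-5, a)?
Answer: 0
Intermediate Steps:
Function('c')(a) = Mul(-40, a) (Function('c')(a) = Mul(8, Mul(-5, a)) = Mul(-40, a))
Function('q')(X, M) = Add(-40, Mul(-1, X)) (Function('q')(X, M) = Add(Mul(-1, X), Mul(-40, 1)) = Add(Mul(-1, X), -40) = Add(-40, Mul(-1, X)))
Mul(Add(142, Function('q')(-9, 9)), Pow(Add(3, -3), 2)) = Mul(Add(142, Add(-40, Mul(-1, -9))), Pow(Add(3, -3), 2)) = Mul(Add(142, Add(-40, 9)), Pow(0, 2)) = Mul(Add(142, -31), 0) = Mul(111, 0) = 0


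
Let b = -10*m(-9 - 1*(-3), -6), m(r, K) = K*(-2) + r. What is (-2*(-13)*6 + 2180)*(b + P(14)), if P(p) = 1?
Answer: -137824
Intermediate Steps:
m(r, K) = r - 2*K (m(r, K) = -2*K + r = r - 2*K)
b = -60 (b = -10*((-9 - 1*(-3)) - 2*(-6)) = -10*((-9 + 3) + 12) = -10*(-6 + 12) = -10*6 = -60)
(-2*(-13)*6 + 2180)*(b + P(14)) = (-2*(-13)*6 + 2180)*(-60 + 1) = (26*6 + 2180)*(-59) = (156 + 2180)*(-59) = 2336*(-59) = -137824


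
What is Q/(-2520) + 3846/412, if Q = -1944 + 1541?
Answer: 2464489/259560 ≈ 9.4949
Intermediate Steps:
Q = -403
Q/(-2520) + 3846/412 = -403/(-2520) + 3846/412 = -403*(-1/2520) + 3846*(1/412) = 403/2520 + 1923/206 = 2464489/259560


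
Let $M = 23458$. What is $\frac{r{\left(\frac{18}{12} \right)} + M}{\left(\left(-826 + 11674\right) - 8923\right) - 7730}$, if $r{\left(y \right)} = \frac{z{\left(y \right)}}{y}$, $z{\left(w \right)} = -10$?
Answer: $- \frac{70354}{17415} \approx -4.0398$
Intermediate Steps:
$r{\left(y \right)} = - \frac{10}{y}$
$\frac{r{\left(\frac{18}{12} \right)} + M}{\left(\left(-826 + 11674\right) - 8923\right) - 7730} = \frac{- \frac{10}{18 \cdot \frac{1}{12}} + 23458}{\left(\left(-826 + 11674\right) - 8923\right) - 7730} = \frac{- \frac{10}{18 \cdot \frac{1}{12}} + 23458}{\left(10848 - 8923\right) - 7730} = \frac{- \frac{10}{\frac{3}{2}} + 23458}{1925 - 7730} = \frac{\left(-10\right) \frac{2}{3} + 23458}{-5805} = \left(- \frac{20}{3} + 23458\right) \left(- \frac{1}{5805}\right) = \frac{70354}{3} \left(- \frac{1}{5805}\right) = - \frac{70354}{17415}$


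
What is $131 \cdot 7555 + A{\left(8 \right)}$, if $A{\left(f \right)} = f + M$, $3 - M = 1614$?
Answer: $988102$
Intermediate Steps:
$M = -1611$ ($M = 3 - 1614 = -1611$)
$A{\left(f \right)} = -1611 + f$ ($A{\left(f \right)} = f - 1611 = -1611 + f$)
$131 \cdot 7555 + A{\left(8 \right)} = 131 \cdot 7555 + \left(-1611 + 8\right) = 989705 - 1603 = 988102$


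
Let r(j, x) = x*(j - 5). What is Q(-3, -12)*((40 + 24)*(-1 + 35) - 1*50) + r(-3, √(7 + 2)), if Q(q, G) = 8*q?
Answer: -51048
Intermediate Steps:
r(j, x) = x*(-5 + j)
Q(-3, -12)*((40 + 24)*(-1 + 35) - 1*50) + r(-3, √(7 + 2)) = (8*(-3))*((40 + 24)*(-1 + 35) - 1*50) + √(7 + 2)*(-5 - 3) = -24*(64*34 - 50) + √9*(-8) = -24*(2176 - 50) + 3*(-8) = -24*2126 - 24 = -51024 - 24 = -51048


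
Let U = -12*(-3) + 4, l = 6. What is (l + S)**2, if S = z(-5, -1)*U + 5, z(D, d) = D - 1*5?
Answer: 151321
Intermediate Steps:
U = 40 (U = -4*(-9) + 4 = 36 + 4 = 40)
z(D, d) = -5 + D (z(D, d) = D - 5 = -5 + D)
S = -395 (S = (-5 - 5)*40 + 5 = -10*40 + 5 = -400 + 5 = -395)
(l + S)**2 = (6 - 395)**2 = (-389)**2 = 151321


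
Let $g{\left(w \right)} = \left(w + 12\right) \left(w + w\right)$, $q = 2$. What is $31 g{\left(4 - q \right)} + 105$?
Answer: $1841$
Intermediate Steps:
$g{\left(w \right)} = 2 w \left(12 + w\right)$ ($g{\left(w \right)} = \left(12 + w\right) 2 w = 2 w \left(12 + w\right)$)
$31 g{\left(4 - q \right)} + 105 = 31 \cdot 2 \left(4 - 2\right) \left(12 + \left(4 - 2\right)\right) + 105 = 31 \cdot 2 \cdot 2 \left(12 + 2\right) + 105 = 31 \cdot 2 \cdot 2 \cdot 14 + 105 = 31 \cdot 56 + 105 = 1736 + 105 = 1841$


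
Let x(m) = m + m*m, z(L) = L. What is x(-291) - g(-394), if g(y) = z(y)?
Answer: 84784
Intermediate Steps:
g(y) = y
x(m) = m + m²
x(-291) - g(-394) = -291*(1 - 291) - 1*(-394) = -291*(-290) + 394 = 84390 + 394 = 84784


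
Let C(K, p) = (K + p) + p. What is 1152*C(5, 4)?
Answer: 14976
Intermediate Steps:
C(K, p) = K + 2*p
1152*C(5, 4) = 1152*(5 + 2*4) = 1152*(5 + 8) = 1152*13 = 14976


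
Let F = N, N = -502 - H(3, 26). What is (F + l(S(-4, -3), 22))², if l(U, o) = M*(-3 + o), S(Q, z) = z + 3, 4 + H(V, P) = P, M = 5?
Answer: 184041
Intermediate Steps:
H(V, P) = -4 + P
S(Q, z) = 3 + z
l(U, o) = -15 + 5*o (l(U, o) = 5*(-3 + o) = -15 + 5*o)
N = -524 (N = -502 - (-4 + 26) = -502 - 1*22 = -502 - 22 = -524)
F = -524
(F + l(S(-4, -3), 22))² = (-524 + (-15 + 5*22))² = (-524 + (-15 + 110))² = (-524 + 95)² = (-429)² = 184041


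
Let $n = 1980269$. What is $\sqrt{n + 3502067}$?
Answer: $4 \sqrt{342646} \approx 2341.4$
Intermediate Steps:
$\sqrt{n + 3502067} = \sqrt{1980269 + 3502067} = \sqrt{5482336} = 4 \sqrt{342646}$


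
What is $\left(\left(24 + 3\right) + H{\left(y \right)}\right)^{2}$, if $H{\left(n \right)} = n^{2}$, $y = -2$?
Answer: $961$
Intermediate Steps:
$\left(\left(24 + 3\right) + H{\left(y \right)}\right)^{2} = \left(\left(24 + 3\right) + \left(-2\right)^{2}\right)^{2} = \left(27 + 4\right)^{2} = 31^{2} = 961$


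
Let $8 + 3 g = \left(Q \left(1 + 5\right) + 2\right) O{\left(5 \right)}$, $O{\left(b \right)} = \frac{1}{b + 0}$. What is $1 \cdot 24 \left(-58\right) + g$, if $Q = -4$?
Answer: $- \frac{20942}{15} \approx -1396.1$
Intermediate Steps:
$O{\left(b \right)} = \frac{1}{b}$
$g = - \frac{62}{15}$ ($g = - \frac{8}{3} + \frac{\left(- 4 \left(1 + 5\right) + 2\right) \frac{1}{5}}{3} = - \frac{8}{3} + \frac{\left(\left(-4\right) 6 + 2\right) \frac{1}{5}}{3} = - \frac{8}{3} + \frac{\left(-24 + 2\right) \frac{1}{5}}{3} = - \frac{8}{3} + \frac{\left(-22\right) \frac{1}{5}}{3} = - \frac{8}{3} + \frac{1}{3} \left(- \frac{22}{5}\right) = - \frac{8}{3} - \frac{22}{15} = - \frac{62}{15} \approx -4.1333$)
$1 \cdot 24 \left(-58\right) + g = 1 \cdot 24 \left(-58\right) - \frac{62}{15} = 24 \left(-58\right) - \frac{62}{15} = -1392 - \frac{62}{15} = - \frac{20942}{15}$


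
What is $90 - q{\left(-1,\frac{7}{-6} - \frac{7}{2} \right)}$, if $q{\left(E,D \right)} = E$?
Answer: $91$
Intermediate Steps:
$90 - q{\left(-1,\frac{7}{-6} - \frac{7}{2} \right)} = 90 - -1 = 90 + 1 = 91$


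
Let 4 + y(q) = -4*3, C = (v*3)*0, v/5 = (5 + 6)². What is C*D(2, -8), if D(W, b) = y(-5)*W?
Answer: 0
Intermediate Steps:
v = 605 (v = 5*(5 + 6)² = 5*11² = 5*121 = 605)
C = 0 (C = (605*3)*0 = 1815*0 = 0)
y(q) = -16 (y(q) = -4 - 4*3 = -4 - 12 = -16)
D(W, b) = -16*W
C*D(2, -8) = 0*(-16*2) = 0*(-32) = 0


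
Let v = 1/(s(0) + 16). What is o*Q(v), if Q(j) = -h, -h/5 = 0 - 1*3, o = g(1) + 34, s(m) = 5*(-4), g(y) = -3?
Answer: -465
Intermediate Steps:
s(m) = -20
o = 31 (o = -3 + 34 = 31)
v = -¼ (v = 1/(-20 + 16) = 1/(-4) = -¼ ≈ -0.25000)
h = 15 (h = -5*(0 - 1*3) = -5*(0 - 3) = -5*(-3) = 15)
Q(j) = -15 (Q(j) = -1*15 = -15)
o*Q(v) = 31*(-15) = -465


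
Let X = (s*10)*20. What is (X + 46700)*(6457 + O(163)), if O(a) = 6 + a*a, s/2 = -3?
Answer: 1502956000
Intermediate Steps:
s = -6 (s = 2*(-3) = -6)
X = -1200 (X = -6*10*20 = -60*20 = -1200)
O(a) = 6 + a²
(X + 46700)*(6457 + O(163)) = (-1200 + 46700)*(6457 + (6 + 163²)) = 45500*(6457 + (6 + 26569)) = 45500*(6457 + 26575) = 45500*33032 = 1502956000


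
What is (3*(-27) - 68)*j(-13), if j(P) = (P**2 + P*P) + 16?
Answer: -52746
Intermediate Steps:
j(P) = 16 + 2*P**2 (j(P) = (P**2 + P**2) + 16 = 2*P**2 + 16 = 16 + 2*P**2)
(3*(-27) - 68)*j(-13) = (3*(-27) - 68)*(16 + 2*(-13)**2) = (-81 - 68)*(16 + 2*169) = -149*(16 + 338) = -149*354 = -52746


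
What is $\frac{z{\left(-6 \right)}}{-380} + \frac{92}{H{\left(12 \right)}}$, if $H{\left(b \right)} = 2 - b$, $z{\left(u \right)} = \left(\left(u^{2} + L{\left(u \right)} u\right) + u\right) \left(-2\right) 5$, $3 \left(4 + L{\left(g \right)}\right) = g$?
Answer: $- \frac{709}{95} \approx -7.4632$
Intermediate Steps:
$L{\left(g \right)} = -4 + \frac{g}{3}$
$z{\left(u \right)} = - 10 u - 10 u^{2} - 10 u \left(-4 + \frac{u}{3}\right)$ ($z{\left(u \right)} = \left(\left(u^{2} + \left(-4 + \frac{u}{3}\right) u\right) + u\right) \left(-2\right) 5 = \left(\left(u^{2} + u \left(-4 + \frac{u}{3}\right)\right) + u\right) \left(-2\right) 5 = \left(u + u^{2} + u \left(-4 + \frac{u}{3}\right)\right) \left(-2\right) 5 = \left(- 2 u - 2 u^{2} - 2 u \left(-4 + \frac{u}{3}\right)\right) 5 = - 10 u - 10 u^{2} - 10 u \left(-4 + \frac{u}{3}\right)$)
$\frac{z{\left(-6 \right)}}{-380} + \frac{92}{H{\left(12 \right)}} = \frac{\frac{10}{3} \left(-6\right) \left(9 - -24\right)}{-380} + \frac{92}{2 - 12} = \frac{10}{3} \left(-6\right) \left(9 + 24\right) \left(- \frac{1}{380}\right) + \frac{92}{2 - 12} = \frac{10}{3} \left(-6\right) 33 \left(- \frac{1}{380}\right) + \frac{92}{-10} = \left(-660\right) \left(- \frac{1}{380}\right) + 92 \left(- \frac{1}{10}\right) = \frac{33}{19} - \frac{46}{5} = - \frac{709}{95}$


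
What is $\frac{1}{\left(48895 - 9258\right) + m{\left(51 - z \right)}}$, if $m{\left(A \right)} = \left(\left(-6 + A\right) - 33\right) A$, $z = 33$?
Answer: $\frac{1}{39259} \approx 2.5472 \cdot 10^{-5}$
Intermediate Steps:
$m{\left(A \right)} = A \left(-39 + A\right)$ ($m{\left(A \right)} = \left(-39 + A\right) A = A \left(-39 + A\right)$)
$\frac{1}{\left(48895 - 9258\right) + m{\left(51 - z \right)}} = \frac{1}{\left(48895 - 9258\right) + \left(51 - 33\right) \left(-39 + \left(51 - 33\right)\right)} = \frac{1}{39637 + \left(51 - 33\right) \left(-39 + \left(51 - 33\right)\right)} = \frac{1}{39637 + 18 \left(-39 + 18\right)} = \frac{1}{39637 + 18 \left(-21\right)} = \frac{1}{39637 - 378} = \frac{1}{39259}$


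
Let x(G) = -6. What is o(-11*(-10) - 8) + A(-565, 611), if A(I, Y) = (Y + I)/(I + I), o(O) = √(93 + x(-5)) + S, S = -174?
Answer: -98333/565 + √87 ≈ -164.71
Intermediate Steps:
o(O) = -174 + √87 (o(O) = √(93 - 6) - 174 = √87 - 174 = -174 + √87)
A(I, Y) = (I + Y)/(2*I) (A(I, Y) = (I + Y)/((2*I)) = (I + Y)*(1/(2*I)) = (I + Y)/(2*I))
o(-11*(-10) - 8) + A(-565, 611) = (-174 + √87) + (½)*(-565 + 611)/(-565) = (-174 + √87) + (½)*(-1/565)*46 = (-174 + √87) - 23/565 = -98333/565 + √87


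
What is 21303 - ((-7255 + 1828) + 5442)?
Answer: 21288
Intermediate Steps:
21303 - ((-7255 + 1828) + 5442) = 21303 - (-5427 + 5442) = 21303 - 1*15 = 21303 - 15 = 21288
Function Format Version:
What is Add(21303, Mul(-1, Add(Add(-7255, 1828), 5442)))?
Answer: 21288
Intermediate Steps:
Add(21303, Mul(-1, Add(Add(-7255, 1828), 5442))) = Add(21303, Mul(-1, Add(-5427, 5442))) = Add(21303, Mul(-1, 15)) = Add(21303, -15) = 21288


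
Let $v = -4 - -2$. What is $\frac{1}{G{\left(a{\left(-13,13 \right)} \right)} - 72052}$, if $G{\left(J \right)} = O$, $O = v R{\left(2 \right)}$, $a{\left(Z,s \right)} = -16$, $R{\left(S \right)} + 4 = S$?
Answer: $- \frac{1}{72048} \approx -1.388 \cdot 10^{-5}$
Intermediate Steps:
$R{\left(S \right)} = -4 + S$
$v = -2$ ($v = -4 + 2 = -2$)
$O = 4$ ($O = - 2 \left(-4 + 2\right) = \left(-2\right) \left(-2\right) = 4$)
$G{\left(J \right)} = 4$
$\frac{1}{G{\left(a{\left(-13,13 \right)} \right)} - 72052} = \frac{1}{4 - 72052} = \frac{1}{-72048} = - \frac{1}{72048}$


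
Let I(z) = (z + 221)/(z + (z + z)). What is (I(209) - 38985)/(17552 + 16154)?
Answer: -24443165/21133662 ≈ -1.1566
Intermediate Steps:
I(z) = (221 + z)/(3*z) (I(z) = (221 + z)/(z + 2*z) = (221 + z)/((3*z)) = (221 + z)*(1/(3*z)) = (221 + z)/(3*z))
(I(209) - 38985)/(17552 + 16154) = ((⅓)*(221 + 209)/209 - 38985)/(17552 + 16154) = ((⅓)*(1/209)*430 - 38985)/33706 = (430/627 - 38985)*(1/33706) = -24443165/627*1/33706 = -24443165/21133662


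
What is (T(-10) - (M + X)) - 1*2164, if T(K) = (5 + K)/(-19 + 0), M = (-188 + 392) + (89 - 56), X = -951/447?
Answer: -6790463/2831 ≈ -2398.6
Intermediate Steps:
X = -317/149 (X = -951*1/447 = -317/149 ≈ -2.1275)
M = 237 (M = 204 + 33 = 237)
T(K) = -5/19 - K/19 (T(K) = (5 + K)/(-19) = (5 + K)*(-1/19) = -5/19 - K/19)
(T(-10) - (M + X)) - 1*2164 = ((-5/19 - 1/19*(-10)) - (237 - 317/149)) - 1*2164 = ((-5/19 + 10/19) - 1*34996/149) - 2164 = (5/19 - 34996/149) - 2164 = -664179/2831 - 2164 = -6790463/2831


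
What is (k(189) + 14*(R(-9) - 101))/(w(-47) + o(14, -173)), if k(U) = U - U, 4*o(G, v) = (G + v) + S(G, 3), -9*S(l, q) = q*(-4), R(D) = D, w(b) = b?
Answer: 18480/1037 ≈ 17.821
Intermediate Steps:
S(l, q) = 4*q/9 (S(l, q) = -q*(-4)/9 = -(-4)*q/9 = 4*q/9)
o(G, v) = ⅓ + G/4 + v/4 (o(G, v) = ((G + v) + (4/9)*3)/4 = ((G + v) + 4/3)/4 = (4/3 + G + v)/4 = ⅓ + G/4 + v/4)
k(U) = 0
(k(189) + 14*(R(-9) - 101))/(w(-47) + o(14, -173)) = (0 + 14*(-9 - 101))/(-47 + (⅓ + (¼)*14 + (¼)*(-173))) = (0 + 14*(-110))/(-47 + (⅓ + 7/2 - 173/4)) = (0 - 1540)/(-47 - 473/12) = -1540/(-1037/12) = -1540*(-12/1037) = 18480/1037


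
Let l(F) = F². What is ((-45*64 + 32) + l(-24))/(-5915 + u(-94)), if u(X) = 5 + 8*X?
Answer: 1136/3331 ≈ 0.34104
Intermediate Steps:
((-45*64 + 32) + l(-24))/(-5915 + u(-94)) = ((-45*64 + 32) + (-24)²)/(-5915 + (5 + 8*(-94))) = ((-2880 + 32) + 576)/(-5915 + (5 - 752)) = (-2848 + 576)/(-5915 - 747) = -2272/(-6662) = -2272*(-1/6662) = 1136/3331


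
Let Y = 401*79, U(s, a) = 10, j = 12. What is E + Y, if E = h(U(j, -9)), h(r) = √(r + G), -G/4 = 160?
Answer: 31679 + 3*I*√70 ≈ 31679.0 + 25.1*I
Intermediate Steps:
G = -640 (G = -4*160 = -640)
h(r) = √(-640 + r) (h(r) = √(r - 640) = √(-640 + r))
E = 3*I*√70 (E = √(-640 + 10) = √(-630) = 3*I*√70 ≈ 25.1*I)
Y = 31679
E + Y = 3*I*√70 + 31679 = 31679 + 3*I*√70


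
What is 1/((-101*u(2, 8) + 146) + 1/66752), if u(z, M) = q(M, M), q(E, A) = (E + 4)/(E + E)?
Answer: 66752/4689329 ≈ 0.014235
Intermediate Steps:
q(E, A) = (4 + E)/(2*E) (q(E, A) = (4 + E)/((2*E)) = (4 + E)*(1/(2*E)) = (4 + E)/(2*E))
u(z, M) = (4 + M)/(2*M)
1/((-101*u(2, 8) + 146) + 1/66752) = 1/((-101*(4 + 8)/(2*8) + 146) + 1/66752) = 1/((-101*12/(2*8) + 146) + 1/66752) = 1/((-101*¾ + 146) + 1/66752) = 1/((-303/4 + 146) + 1/66752) = 1/(281/4 + 1/66752) = 1/(4689329/66752) = 66752/4689329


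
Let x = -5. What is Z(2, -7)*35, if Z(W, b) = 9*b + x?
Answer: -2380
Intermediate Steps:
Z(W, b) = -5 + 9*b (Z(W, b) = 9*b - 5 = -5 + 9*b)
Z(2, -7)*35 = (-5 + 9*(-7))*35 = (-5 - 63)*35 = -68*35 = -2380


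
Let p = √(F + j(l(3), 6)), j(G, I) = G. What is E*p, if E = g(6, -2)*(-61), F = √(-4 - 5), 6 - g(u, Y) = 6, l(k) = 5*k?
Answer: 0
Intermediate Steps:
g(u, Y) = 0 (g(u, Y) = 6 - 1*6 = 6 - 6 = 0)
F = 3*I (F = √(-9) = 3*I ≈ 3.0*I)
E = 0 (E = 0*(-61) = 0)
p = √(15 + 3*I) (p = √(3*I + 5*3) = √(3*I + 15) = √(15 + 3*I) ≈ 3.8921 + 0.3854*I)
E*p = 0*√(15 + 3*I) = 0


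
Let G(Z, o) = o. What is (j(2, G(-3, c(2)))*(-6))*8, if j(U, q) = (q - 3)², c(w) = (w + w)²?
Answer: -8112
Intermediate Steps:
c(w) = 4*w² (c(w) = (2*w)² = 4*w²)
j(U, q) = (-3 + q)²
(j(2, G(-3, c(2)))*(-6))*8 = ((-3 + 4*2²)²*(-6))*8 = ((-3 + 4*4)²*(-6))*8 = ((-3 + 16)²*(-6))*8 = (13²*(-6))*8 = (169*(-6))*8 = -1014*8 = -8112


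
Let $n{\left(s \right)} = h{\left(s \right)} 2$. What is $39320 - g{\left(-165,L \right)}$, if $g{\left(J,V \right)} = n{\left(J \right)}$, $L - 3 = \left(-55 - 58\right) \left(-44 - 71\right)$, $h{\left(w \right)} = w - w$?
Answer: $39320$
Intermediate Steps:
$h{\left(w \right)} = 0$
$L = 12998$ ($L = 3 + \left(-55 - 58\right) \left(-44 - 71\right) = 3 - -12995 = 3 + 12995 = 12998$)
$n{\left(s \right)} = 0$ ($n{\left(s \right)} = 0 \cdot 2 = 0$)
$g{\left(J,V \right)} = 0$
$39320 - g{\left(-165,L \right)} = 39320 - 0 = 39320 + 0 = 39320$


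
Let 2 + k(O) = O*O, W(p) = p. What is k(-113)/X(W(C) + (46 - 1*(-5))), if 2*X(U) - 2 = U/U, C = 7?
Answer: 25534/3 ≈ 8511.3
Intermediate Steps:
k(O) = -2 + O² (k(O) = -2 + O*O = -2 + O²)
X(U) = 3/2 (X(U) = 1 + (U/U)/2 = 1 + (½)*1 = 1 + ½ = 3/2)
k(-113)/X(W(C) + (46 - 1*(-5))) = (-2 + (-113)²)/(3/2) = (-2 + 12769)*(⅔) = 12767*(⅔) = 25534/3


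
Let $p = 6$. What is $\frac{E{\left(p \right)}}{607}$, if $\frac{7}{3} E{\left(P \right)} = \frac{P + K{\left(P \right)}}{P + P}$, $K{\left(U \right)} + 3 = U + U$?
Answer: $\frac{15}{16996} \approx 0.00088256$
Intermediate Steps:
$K{\left(U \right)} = -3 + 2 U$ ($K{\left(U \right)} = -3 + \left(U + U\right) = -3 + 2 U$)
$E{\left(P \right)} = \frac{3 \left(-3 + 3 P\right)}{14 P}$ ($E{\left(P \right)} = \frac{3 \frac{P + \left(-3 + 2 P\right)}{P + P}}{7} = \frac{3 \frac{-3 + 3 P}{2 P}}{7} = \frac{3 \left(-3 + 3 P\right)}{14 P}$)
$\frac{E{\left(p \right)}}{607} = \frac{\frac{9}{14} \cdot \frac{1}{6} \left(-1 + 6\right)}{607} = \frac{9}{14} \cdot \frac{1}{6} \cdot 5 \cdot \frac{1}{607} = \frac{15}{28} \cdot \frac{1}{607} = \frac{15}{16996}$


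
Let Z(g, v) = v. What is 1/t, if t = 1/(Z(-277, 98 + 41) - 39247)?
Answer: -39108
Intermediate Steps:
t = -1/39108 (t = 1/((98 + 41) - 39247) = 1/(139 - 39247) = 1/(-39108) = -1/39108 ≈ -2.5570e-5)
1/t = 1/(-1/39108) = -39108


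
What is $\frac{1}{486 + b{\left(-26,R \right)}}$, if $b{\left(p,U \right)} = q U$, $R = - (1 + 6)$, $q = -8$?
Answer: $\frac{1}{542} \approx 0.001845$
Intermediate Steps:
$R = -7$ ($R = \left(-1\right) 7 = -7$)
$b{\left(p,U \right)} = - 8 U$
$\frac{1}{486 + b{\left(-26,R \right)}} = \frac{1}{486 - -56} = \frac{1}{486 + 56} = \frac{1}{542}$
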